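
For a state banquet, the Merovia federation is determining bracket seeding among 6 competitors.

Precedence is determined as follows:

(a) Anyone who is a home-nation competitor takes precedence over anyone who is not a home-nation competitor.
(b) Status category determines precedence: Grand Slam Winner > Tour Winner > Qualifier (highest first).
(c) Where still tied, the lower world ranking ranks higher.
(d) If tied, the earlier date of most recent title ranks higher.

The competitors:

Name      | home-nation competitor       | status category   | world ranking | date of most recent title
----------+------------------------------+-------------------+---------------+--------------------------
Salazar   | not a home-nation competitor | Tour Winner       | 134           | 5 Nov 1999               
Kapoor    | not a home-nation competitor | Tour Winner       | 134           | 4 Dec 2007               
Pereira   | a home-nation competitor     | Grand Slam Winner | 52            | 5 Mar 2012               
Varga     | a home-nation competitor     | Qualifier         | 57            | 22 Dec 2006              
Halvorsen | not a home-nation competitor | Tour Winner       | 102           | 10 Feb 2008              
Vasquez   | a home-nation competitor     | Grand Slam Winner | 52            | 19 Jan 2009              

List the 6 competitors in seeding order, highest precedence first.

By the first rule: Vasquez, Pereira and Varga (each a home-nation competitor); then Halvorsen, Salazar and Kapoor (each not a home-nation competitor).
Among Vasquez, Pereira and Varga, by status category: Vasquez and Pereira (Grand Slam Winner) before Varga (Qualifier).
Vasquez and Pereira both have world ranking 52, so the next rule applies.
Among Vasquez and Pereira, by date of most recent title (earlier first): Vasquez (19 Jan 2009) before Pereira (5 Mar 2012).
Halvorsen, Salazar and Kapoor are each Tour Winner, so the next rule applies.
Among Halvorsen, Salazar and Kapoor, by world ranking (lower first): Halvorsen (102) before Salazar and Kapoor (134).
Among Salazar and Kapoor, by date of most recent title (earlier first): Salazar (5 Nov 1999) before Kapoor (4 Dec 2007).
Full order: Vasquez, Pereira, Varga, Halvorsen, Salazar, Kapoor.

Vasquez, Pereira, Varga, Halvorsen, Salazar, Kapoor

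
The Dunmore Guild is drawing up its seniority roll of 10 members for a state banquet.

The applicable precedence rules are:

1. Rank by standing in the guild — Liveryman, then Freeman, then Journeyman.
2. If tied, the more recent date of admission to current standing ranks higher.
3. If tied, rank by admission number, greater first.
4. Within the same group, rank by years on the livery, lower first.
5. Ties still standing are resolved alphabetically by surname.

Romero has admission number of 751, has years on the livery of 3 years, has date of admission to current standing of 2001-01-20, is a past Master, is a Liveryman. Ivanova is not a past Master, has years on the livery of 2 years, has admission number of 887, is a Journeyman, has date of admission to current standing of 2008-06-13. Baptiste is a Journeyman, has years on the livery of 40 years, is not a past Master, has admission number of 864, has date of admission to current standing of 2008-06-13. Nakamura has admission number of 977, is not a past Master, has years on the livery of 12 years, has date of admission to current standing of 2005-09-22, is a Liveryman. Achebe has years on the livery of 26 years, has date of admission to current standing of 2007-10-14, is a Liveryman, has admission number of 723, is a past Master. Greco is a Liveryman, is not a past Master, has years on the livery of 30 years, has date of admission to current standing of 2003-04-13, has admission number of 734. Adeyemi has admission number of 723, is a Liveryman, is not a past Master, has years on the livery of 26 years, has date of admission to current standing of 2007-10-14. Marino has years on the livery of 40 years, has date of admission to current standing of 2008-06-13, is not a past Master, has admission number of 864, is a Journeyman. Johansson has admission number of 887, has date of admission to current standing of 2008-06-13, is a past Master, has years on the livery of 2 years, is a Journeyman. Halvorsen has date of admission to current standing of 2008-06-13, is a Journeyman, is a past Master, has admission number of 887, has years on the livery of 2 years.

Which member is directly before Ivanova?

Halvorsen

By standing in the guild: Achebe, Adeyemi, Nakamura, Greco and Romero (Liveryman); then Halvorsen, Ivanova, Johansson, Baptiste and Marino (Journeyman).
Among Achebe, Adeyemi, Nakamura, Greco and Romero, by date of admission to current standing (later first): Achebe and Adeyemi (2007-10-14) before Nakamura (2005-09-22) before Greco (2003-04-13) before Romero (2001-01-20).
Achebe and Adeyemi both have admission number 723, so the next rule applies.
Achebe and Adeyemi both have years on the livery 26 years, so the next rule applies.
Among Achebe and Adeyemi, alphabetically by surname: Achebe before Adeyemi.
Halvorsen, Ivanova, Johansson, Baptiste and Marino all have date of admission to current standing 2008-06-13, so the next rule applies.
Among Halvorsen, Ivanova, Johansson, Baptiste and Marino, by admission number (higher first): Halvorsen, Ivanova and Johansson (887) before Baptiste and Marino (864).
Halvorsen, Ivanova and Johansson all have years on the livery 2 years, so the next rule applies.
Among Halvorsen, Ivanova and Johansson, alphabetically by surname: Halvorsen before Ivanova before Johansson.
Baptiste and Marino both have years on the livery 40 years, so the next rule applies.
Among Baptiste and Marino, alphabetically by surname: Baptiste before Marino.
Order: Achebe, Adeyemi, Nakamura, Greco, Romero, Halvorsen, Ivanova, Johansson, Baptiste, Marino.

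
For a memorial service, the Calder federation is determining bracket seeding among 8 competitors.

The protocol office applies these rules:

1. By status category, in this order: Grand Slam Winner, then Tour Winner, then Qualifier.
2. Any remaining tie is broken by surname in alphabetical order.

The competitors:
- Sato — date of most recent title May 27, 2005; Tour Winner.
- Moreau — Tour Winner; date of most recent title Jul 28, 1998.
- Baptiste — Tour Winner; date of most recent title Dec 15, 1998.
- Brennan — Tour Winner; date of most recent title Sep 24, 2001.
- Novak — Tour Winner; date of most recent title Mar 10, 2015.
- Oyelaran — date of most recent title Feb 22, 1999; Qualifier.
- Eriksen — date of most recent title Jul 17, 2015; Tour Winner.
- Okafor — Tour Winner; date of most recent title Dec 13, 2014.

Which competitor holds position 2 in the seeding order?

By status category: Baptiste, Brennan, Eriksen, Moreau, Novak, Okafor and Sato (Tour Winner); then Oyelaran (Qualifier).
Among Baptiste, Brennan, Eriksen, Moreau, Novak, Okafor and Sato, alphabetically by surname: Baptiste before Brennan before Eriksen before Moreau before Novak before Okafor before Sato.
Order: Baptiste, Brennan, Eriksen, Moreau, Novak, Okafor, Sato, Oyelaran.

Brennan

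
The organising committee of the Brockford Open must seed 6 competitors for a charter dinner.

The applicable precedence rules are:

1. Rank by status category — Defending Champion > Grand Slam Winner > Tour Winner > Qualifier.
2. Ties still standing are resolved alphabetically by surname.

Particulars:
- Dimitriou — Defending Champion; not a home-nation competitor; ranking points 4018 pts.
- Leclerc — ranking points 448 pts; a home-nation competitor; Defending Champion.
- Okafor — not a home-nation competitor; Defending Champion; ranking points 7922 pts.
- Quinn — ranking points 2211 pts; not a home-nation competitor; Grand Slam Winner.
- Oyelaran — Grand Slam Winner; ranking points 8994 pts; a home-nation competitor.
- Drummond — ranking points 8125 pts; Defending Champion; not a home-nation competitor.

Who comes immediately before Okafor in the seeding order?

Leclerc

By status category: Dimitriou, Drummond, Leclerc and Okafor (Defending Champion); then Oyelaran and Quinn (Grand Slam Winner).
Among Dimitriou, Drummond, Leclerc and Okafor, alphabetically by surname: Dimitriou before Drummond before Leclerc before Okafor.
Among Oyelaran and Quinn, alphabetically by surname: Oyelaran before Quinn.
Order: Dimitriou, Drummond, Leclerc, Okafor, Oyelaran, Quinn.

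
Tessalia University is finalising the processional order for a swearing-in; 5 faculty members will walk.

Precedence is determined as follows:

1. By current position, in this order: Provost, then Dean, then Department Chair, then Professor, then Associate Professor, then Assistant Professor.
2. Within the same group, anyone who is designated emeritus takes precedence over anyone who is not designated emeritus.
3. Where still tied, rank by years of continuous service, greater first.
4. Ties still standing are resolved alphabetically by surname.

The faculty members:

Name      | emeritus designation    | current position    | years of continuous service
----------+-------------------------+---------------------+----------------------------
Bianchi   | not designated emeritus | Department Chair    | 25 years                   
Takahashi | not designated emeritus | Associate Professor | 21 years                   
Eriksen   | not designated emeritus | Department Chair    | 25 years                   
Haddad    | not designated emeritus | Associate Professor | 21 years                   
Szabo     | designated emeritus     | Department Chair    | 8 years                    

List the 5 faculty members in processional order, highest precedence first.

By current position: Szabo, Bianchi and Eriksen (Department Chair); then Haddad and Takahashi (Associate Professor).
Among Szabo, Bianchi and Eriksen, designated emeritus before not designated emeritus: Szabo (designated emeritus) before Bianchi and Eriksen (not designated emeritus).
Bianchi and Eriksen both have years of continuous service 25 years, so the next rule applies.
Among Bianchi and Eriksen, alphabetically by surname: Bianchi before Eriksen.
Haddad and Takahashi are each not designated emeritus, so the next rule applies.
Haddad and Takahashi both have years of continuous service 21 years, so the next rule applies.
Among Haddad and Takahashi, alphabetically by surname: Haddad before Takahashi.
Full order: Szabo, Bianchi, Eriksen, Haddad, Takahashi.

Szabo, Bianchi, Eriksen, Haddad, Takahashi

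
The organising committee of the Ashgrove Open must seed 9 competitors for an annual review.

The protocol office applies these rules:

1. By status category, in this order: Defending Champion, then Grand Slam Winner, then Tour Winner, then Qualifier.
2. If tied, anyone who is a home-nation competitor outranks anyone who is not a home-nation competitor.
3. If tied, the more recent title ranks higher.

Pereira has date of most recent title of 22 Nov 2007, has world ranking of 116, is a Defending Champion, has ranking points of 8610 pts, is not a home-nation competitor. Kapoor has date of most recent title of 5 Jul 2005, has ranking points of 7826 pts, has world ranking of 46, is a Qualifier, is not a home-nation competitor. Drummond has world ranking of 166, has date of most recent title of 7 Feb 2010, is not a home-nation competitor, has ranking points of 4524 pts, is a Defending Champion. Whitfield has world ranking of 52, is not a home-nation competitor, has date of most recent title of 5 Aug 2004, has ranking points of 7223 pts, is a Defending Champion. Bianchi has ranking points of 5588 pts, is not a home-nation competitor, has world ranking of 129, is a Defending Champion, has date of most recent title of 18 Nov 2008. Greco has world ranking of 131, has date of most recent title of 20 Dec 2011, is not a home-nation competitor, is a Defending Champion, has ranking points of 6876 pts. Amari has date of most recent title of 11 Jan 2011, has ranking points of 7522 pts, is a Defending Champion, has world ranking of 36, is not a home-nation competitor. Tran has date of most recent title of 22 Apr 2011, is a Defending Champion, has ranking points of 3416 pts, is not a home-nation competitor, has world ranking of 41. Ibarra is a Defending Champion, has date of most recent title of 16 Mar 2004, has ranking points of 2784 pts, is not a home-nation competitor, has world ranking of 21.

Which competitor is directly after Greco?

By status category: Greco, Tran, Amari, Drummond, Bianchi, Pereira, Whitfield and Ibarra (Defending Champion); then Kapoor (Qualifier).
Greco, Tran, Amari, Drummond, Bianchi, Pereira, Whitfield and Ibarra are each not a home-nation competitor, so the next rule applies.
Among Greco, Tran, Amari, Drummond, Bianchi, Pereira, Whitfield and Ibarra, by date of most recent title (later first): Greco (20 Dec 2011) before Tran (22 Apr 2011) before Amari (11 Jan 2011) before Drummond (7 Feb 2010) before Bianchi (18 Nov 2008) before Pereira (22 Nov 2007) before Whitfield (5 Aug 2004) before Ibarra (16 Mar 2004).
Order: Greco, Tran, Amari, Drummond, Bianchi, Pereira, Whitfield, Ibarra, Kapoor.

Tran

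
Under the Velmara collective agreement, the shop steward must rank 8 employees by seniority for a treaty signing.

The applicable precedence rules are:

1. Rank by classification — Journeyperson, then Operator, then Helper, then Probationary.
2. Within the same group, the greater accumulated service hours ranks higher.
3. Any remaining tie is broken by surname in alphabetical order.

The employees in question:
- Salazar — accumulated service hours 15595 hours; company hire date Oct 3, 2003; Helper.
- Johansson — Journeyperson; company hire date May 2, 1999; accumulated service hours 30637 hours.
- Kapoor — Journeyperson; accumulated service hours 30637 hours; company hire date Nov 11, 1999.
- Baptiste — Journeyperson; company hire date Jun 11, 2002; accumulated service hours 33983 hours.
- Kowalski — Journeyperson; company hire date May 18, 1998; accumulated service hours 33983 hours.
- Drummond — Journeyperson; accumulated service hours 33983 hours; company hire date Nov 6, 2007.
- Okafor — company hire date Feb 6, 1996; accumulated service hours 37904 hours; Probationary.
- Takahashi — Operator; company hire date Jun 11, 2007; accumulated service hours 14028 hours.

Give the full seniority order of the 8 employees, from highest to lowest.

By classification: Baptiste, Drummond, Kowalski, Johansson and Kapoor (Journeyperson); then Takahashi (Operator); then Salazar (Helper); then Okafor (Probationary).
Among Baptiste, Drummond, Kowalski, Johansson and Kapoor, by accumulated service hours (higher first): Baptiste, Drummond and Kowalski (33983 hours) before Johansson and Kapoor (30637 hours).
Among Baptiste, Drummond and Kowalski, alphabetically by surname: Baptiste before Drummond before Kowalski.
Among Johansson and Kapoor, alphabetically by surname: Johansson before Kapoor.
Full order: Baptiste, Drummond, Kowalski, Johansson, Kapoor, Takahashi, Salazar, Okafor.

Baptiste, Drummond, Kowalski, Johansson, Kapoor, Takahashi, Salazar, Okafor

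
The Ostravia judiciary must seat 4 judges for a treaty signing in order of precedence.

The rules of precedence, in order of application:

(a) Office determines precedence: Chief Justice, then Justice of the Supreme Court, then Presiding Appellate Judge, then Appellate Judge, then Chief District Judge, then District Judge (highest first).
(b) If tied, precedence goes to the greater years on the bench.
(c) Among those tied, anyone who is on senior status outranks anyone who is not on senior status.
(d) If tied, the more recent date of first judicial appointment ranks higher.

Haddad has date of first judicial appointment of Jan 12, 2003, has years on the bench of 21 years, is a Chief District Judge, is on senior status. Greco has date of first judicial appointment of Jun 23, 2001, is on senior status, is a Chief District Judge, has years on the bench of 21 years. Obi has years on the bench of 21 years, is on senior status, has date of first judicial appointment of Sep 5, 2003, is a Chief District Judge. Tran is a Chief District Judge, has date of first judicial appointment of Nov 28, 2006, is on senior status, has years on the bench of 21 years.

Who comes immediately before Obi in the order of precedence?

By office: Tran, Obi, Haddad and Greco (Chief District Judge).
Tran, Obi, Haddad and Greco all have years on the bench 21 years, so the next rule applies.
Tran, Obi, Haddad and Greco are each on senior status, so the next rule applies.
Among Tran, Obi, Haddad and Greco, by date of first judicial appointment (later first): Tran (Nov 28, 2006) before Obi (Sep 5, 2003) before Haddad (Jan 12, 2003) before Greco (Jun 23, 2001).
Order: Tran, Obi, Haddad, Greco.

Tran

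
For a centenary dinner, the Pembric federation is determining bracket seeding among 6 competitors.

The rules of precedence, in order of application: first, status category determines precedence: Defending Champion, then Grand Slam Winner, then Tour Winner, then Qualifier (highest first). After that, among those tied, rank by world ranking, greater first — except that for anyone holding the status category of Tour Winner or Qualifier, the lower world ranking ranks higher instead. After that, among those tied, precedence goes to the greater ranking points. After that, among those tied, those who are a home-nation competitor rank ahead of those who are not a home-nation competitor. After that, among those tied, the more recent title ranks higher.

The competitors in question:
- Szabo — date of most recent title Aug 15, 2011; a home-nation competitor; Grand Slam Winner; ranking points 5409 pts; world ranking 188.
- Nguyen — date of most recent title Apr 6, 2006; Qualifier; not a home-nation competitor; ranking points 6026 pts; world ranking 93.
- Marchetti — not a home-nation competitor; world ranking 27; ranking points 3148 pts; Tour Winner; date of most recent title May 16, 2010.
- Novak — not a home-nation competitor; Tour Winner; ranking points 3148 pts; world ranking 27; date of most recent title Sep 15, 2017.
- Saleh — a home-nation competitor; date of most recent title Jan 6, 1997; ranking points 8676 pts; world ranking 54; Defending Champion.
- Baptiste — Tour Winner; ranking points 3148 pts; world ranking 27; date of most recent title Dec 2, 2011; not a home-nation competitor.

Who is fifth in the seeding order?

Marchetti

By status category: Saleh (Defending Champion); then Szabo (Grand Slam Winner); then Novak, Baptiste and Marchetti (Tour Winner); then Nguyen (Qualifier).
Novak, Baptiste and Marchetti all have world ranking 27, so the next rule applies.
Novak, Baptiste and Marchetti all have ranking points 3148 pts, so the next rule applies.
Novak, Baptiste and Marchetti are each not a home-nation competitor, so the next rule applies.
Among Novak, Baptiste and Marchetti, by date of most recent title (later first): Novak (Sep 15, 2017) before Baptiste (Dec 2, 2011) before Marchetti (May 16, 2010).
Order: Saleh, Szabo, Novak, Baptiste, Marchetti, Nguyen.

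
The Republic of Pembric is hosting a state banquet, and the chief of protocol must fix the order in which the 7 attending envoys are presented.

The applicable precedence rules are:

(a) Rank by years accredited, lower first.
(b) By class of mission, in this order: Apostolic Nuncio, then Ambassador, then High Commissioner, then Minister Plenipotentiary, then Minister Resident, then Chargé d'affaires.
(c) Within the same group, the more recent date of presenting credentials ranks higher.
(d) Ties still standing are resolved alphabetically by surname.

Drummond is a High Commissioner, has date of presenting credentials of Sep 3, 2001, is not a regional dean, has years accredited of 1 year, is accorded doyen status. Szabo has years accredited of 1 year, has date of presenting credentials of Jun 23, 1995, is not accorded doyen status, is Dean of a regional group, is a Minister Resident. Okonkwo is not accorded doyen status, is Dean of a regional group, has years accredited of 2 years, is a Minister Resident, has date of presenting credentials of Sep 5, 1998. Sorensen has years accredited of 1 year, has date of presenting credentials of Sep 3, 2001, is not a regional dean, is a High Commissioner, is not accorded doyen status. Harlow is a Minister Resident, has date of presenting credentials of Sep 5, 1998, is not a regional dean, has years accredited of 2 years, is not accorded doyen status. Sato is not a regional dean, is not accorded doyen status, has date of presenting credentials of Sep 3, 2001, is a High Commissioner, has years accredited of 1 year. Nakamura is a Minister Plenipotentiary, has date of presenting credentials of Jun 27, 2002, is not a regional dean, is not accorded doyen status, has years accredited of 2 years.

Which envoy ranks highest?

By years accredited (lower first): Drummond, Sato, Sorensen and Szabo (each 1 year); then Nakamura, Harlow and Okonkwo (each 2 years).
Among Drummond, Sato, Sorensen and Szabo, by class of mission: Drummond, Sato and Sorensen (High Commissioner) before Szabo (Minister Resident).
Drummond, Sato and Sorensen all have date of presenting credentials Sep 3, 2001, so the next rule applies.
Among Drummond, Sato and Sorensen, alphabetically by surname: Drummond before Sato before Sorensen.
Among Nakamura, Harlow and Okonkwo, by class of mission: Nakamura (Minister Plenipotentiary) before Harlow and Okonkwo (Minister Resident).
Harlow and Okonkwo both have date of presenting credentials Sep 5, 1998, so the next rule applies.
Among Harlow and Okonkwo, alphabetically by surname: Harlow before Okonkwo.
Order: Drummond, Sato, Sorensen, Szabo, Nakamura, Harlow, Okonkwo.

Drummond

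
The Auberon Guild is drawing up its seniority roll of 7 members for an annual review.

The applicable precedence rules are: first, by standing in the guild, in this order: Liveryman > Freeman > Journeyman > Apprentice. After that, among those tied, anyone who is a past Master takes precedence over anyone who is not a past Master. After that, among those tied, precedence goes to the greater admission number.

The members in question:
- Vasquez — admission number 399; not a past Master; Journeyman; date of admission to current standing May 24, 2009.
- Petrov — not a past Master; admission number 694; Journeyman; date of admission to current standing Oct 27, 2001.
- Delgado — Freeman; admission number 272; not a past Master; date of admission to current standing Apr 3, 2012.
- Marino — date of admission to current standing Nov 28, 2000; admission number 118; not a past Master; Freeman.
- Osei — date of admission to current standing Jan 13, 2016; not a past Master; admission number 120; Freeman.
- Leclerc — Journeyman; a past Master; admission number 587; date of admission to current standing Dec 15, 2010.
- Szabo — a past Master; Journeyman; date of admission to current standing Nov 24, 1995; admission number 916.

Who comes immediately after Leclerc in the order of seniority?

Petrov

By standing in the guild: Delgado, Osei and Marino (Freeman); then Szabo, Leclerc, Petrov and Vasquez (Journeyman).
Delgado, Osei and Marino are each not a past Master, so the next rule applies.
Among Delgado, Osei and Marino, by admission number (higher first): Delgado (272) before Osei (120) before Marino (118).
Among Szabo, Leclerc, Petrov and Vasquez, a past Master before not a past Master: Szabo and Leclerc (a past Master) before Petrov and Vasquez (not a past Master).
Among Szabo and Leclerc, by admission number (higher first): Szabo (916) before Leclerc (587).
Among Petrov and Vasquez, by admission number (higher first): Petrov (694) before Vasquez (399).
Order: Delgado, Osei, Marino, Szabo, Leclerc, Petrov, Vasquez.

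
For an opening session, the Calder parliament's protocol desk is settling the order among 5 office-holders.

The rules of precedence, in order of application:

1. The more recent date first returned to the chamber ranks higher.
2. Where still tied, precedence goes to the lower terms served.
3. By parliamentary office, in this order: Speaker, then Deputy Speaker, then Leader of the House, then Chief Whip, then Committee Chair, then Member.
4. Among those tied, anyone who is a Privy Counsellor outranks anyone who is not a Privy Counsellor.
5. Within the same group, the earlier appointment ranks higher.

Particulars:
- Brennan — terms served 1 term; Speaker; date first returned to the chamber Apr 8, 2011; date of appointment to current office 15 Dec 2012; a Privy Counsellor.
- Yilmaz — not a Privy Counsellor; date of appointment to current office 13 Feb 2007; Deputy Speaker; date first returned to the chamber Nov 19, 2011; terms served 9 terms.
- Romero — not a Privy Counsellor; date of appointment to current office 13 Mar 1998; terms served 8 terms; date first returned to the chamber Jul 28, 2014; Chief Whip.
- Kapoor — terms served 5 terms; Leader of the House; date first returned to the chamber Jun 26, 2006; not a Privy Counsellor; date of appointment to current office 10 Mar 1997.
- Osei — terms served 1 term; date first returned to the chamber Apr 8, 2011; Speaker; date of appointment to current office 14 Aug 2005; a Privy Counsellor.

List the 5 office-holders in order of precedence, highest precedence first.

By date first returned to the chamber (later first): Romero (Jul 28, 2014); then Yilmaz (Nov 19, 2011); then Osei and Brennan (both Apr 8, 2011); then Kapoor (Jun 26, 2006).
Osei and Brennan both have terms served 1 term, so the next rule applies.
Osei and Brennan are each Speaker, so the next rule applies.
Osei and Brennan are each a Privy Counsellor, so the next rule applies.
Among Osei and Brennan, by date of appointment to current office (earlier first): Osei (14 Aug 2005) before Brennan (15 Dec 2012).
Full order: Romero, Yilmaz, Osei, Brennan, Kapoor.

Romero, Yilmaz, Osei, Brennan, Kapoor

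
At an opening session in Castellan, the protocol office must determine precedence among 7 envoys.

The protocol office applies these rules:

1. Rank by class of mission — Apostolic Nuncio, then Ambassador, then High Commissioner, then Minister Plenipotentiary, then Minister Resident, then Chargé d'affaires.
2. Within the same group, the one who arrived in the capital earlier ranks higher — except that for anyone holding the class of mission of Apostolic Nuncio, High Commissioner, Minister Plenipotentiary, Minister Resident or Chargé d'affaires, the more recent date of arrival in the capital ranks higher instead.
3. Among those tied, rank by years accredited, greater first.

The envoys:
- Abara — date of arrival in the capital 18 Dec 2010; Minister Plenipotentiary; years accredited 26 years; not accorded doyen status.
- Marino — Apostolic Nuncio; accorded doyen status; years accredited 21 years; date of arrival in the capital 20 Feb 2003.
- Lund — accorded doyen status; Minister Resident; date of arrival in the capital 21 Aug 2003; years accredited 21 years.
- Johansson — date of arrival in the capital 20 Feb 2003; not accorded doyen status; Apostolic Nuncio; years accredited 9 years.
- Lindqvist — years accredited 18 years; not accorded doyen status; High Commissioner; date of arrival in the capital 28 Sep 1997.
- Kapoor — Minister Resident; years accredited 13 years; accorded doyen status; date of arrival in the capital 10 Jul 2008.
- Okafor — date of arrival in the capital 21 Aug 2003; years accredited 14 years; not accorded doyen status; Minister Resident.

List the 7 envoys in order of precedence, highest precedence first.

Marino, Johansson, Lindqvist, Abara, Kapoor, Lund, Okafor

By class of mission: Marino and Johansson (Apostolic Nuncio); then Lindqvist (High Commissioner); then Abara (Minister Plenipotentiary); then Kapoor, Lund and Okafor (Minister Resident).
Marino and Johansson both have date of arrival in the capital 20 Feb 2003, so the next rule applies.
Among Marino and Johansson, by years accredited (higher first): Marino (21 years) before Johansson (9 years).
Among Kapoor, Lund and Okafor, by date of arrival in the capital (later first) (reversed rule for this group): Kapoor (10 Jul 2008) before Lund and Okafor (21 Aug 2003).
Among Lund and Okafor, by years accredited (higher first): Lund (21 years) before Okafor (14 years).
Full order: Marino, Johansson, Lindqvist, Abara, Kapoor, Lund, Okafor.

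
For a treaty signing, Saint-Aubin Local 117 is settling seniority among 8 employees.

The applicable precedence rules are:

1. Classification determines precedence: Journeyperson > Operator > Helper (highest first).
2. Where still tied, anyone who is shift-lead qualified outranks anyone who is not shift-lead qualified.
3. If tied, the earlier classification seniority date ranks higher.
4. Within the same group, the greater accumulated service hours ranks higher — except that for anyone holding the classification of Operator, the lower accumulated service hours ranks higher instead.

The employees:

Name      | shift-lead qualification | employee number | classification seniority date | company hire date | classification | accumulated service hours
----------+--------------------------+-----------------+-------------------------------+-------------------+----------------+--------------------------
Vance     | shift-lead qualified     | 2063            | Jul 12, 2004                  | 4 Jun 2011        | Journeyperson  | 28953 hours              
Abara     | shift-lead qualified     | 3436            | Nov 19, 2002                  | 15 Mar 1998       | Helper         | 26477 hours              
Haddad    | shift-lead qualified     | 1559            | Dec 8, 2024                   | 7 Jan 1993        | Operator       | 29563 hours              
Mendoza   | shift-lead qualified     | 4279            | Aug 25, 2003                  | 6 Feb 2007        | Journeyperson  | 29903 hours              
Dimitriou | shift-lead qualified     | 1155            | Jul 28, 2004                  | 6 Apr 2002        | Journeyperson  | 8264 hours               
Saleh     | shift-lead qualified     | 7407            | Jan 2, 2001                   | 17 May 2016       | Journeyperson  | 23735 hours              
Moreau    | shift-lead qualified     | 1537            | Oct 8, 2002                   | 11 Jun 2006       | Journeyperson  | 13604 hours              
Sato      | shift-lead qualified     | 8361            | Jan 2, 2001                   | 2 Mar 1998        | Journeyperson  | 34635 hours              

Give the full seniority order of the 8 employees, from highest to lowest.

Sato, Saleh, Moreau, Mendoza, Vance, Dimitriou, Haddad, Abara

By classification: Sato, Saleh, Moreau, Mendoza, Vance and Dimitriou (Journeyperson); then Haddad (Operator); then Abara (Helper).
Sato, Saleh, Moreau, Mendoza, Vance and Dimitriou are each shift-lead qualified, so the next rule applies.
Among Sato, Saleh, Moreau, Mendoza, Vance and Dimitriou, by classification seniority date (earlier first): Sato and Saleh (Jan 2, 2001) before Moreau (Oct 8, 2002) before Mendoza (Aug 25, 2003) before Vance (Jul 12, 2004) before Dimitriou (Jul 28, 2004).
Among Sato and Saleh, by accumulated service hours (higher first): Sato (34635 hours) before Saleh (23735 hours).
Full order: Sato, Saleh, Moreau, Mendoza, Vance, Dimitriou, Haddad, Abara.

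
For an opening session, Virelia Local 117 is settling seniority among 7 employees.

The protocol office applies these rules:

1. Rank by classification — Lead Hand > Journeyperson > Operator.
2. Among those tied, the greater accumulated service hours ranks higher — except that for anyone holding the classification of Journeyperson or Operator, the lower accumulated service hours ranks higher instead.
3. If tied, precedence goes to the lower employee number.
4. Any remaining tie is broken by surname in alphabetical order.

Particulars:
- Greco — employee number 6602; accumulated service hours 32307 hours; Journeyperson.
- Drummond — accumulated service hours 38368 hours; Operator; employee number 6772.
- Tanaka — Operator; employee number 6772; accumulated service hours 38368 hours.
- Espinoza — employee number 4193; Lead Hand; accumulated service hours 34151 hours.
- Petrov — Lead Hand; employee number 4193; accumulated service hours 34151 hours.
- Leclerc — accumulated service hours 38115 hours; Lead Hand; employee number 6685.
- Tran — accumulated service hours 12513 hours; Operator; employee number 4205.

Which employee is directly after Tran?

Drummond

By classification: Leclerc, Espinoza and Petrov (Lead Hand); then Greco (Journeyperson); then Tran, Drummond and Tanaka (Operator).
Among Leclerc, Espinoza and Petrov, by accumulated service hours (higher first): Leclerc (38115 hours) before Espinoza and Petrov (34151 hours).
Espinoza and Petrov both have employee number 4193, so the next rule applies.
Among Espinoza and Petrov, alphabetically by surname: Espinoza before Petrov.
Among Tran, Drummond and Tanaka, by accumulated service hours (lower first) (reversed rule for this group): Tran (12513 hours) before Drummond and Tanaka (38368 hours).
Drummond and Tanaka both have employee number 6772, so the next rule applies.
Among Drummond and Tanaka, alphabetically by surname: Drummond before Tanaka.
Order: Leclerc, Espinoza, Petrov, Greco, Tran, Drummond, Tanaka.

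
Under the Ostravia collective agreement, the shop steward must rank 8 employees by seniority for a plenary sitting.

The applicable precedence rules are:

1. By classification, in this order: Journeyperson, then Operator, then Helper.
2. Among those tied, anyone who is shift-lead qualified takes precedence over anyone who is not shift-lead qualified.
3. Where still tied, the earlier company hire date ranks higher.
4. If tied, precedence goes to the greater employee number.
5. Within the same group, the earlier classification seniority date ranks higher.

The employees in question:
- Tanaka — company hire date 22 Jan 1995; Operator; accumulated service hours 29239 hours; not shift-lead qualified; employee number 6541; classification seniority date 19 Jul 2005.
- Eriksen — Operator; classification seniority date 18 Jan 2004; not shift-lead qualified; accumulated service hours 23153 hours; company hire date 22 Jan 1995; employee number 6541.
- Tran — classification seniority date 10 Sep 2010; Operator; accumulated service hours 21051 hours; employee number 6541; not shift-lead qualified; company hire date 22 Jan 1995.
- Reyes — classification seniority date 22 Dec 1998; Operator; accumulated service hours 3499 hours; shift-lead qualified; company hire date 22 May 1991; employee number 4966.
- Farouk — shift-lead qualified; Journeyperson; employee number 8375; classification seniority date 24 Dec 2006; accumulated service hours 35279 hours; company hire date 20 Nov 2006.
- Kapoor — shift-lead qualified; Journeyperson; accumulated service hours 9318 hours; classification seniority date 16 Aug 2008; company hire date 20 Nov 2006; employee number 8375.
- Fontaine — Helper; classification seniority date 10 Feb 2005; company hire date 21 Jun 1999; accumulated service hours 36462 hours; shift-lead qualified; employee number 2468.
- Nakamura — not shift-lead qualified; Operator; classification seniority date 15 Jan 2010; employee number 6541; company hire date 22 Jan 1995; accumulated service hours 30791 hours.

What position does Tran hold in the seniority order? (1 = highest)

By classification: Farouk and Kapoor (Journeyperson); then Reyes, Eriksen, Tanaka, Nakamura and Tran (Operator); then Fontaine (Helper).
Farouk and Kapoor are each shift-lead qualified, so the next rule applies.
Farouk and Kapoor both have company hire date 20 Nov 2006, so the next rule applies.
Farouk and Kapoor both have employee number 8375, so the next rule applies.
Among Farouk and Kapoor, by classification seniority date (earlier first): Farouk (24 Dec 2006) before Kapoor (16 Aug 2008).
Among Reyes, Eriksen, Tanaka, Nakamura and Tran, shift-lead qualified before not shift-lead qualified: Reyes (shift-lead qualified) before Eriksen, Tanaka, Nakamura and Tran (not shift-lead qualified).
Eriksen, Tanaka, Nakamura and Tran all have company hire date 22 Jan 1995, so the next rule applies.
Eriksen, Tanaka, Nakamura and Tran all have employee number 6541, so the next rule applies.
Among Eriksen, Tanaka, Nakamura and Tran, by classification seniority date (earlier first): Eriksen (18 Jan 2004) before Tanaka (19 Jul 2005) before Nakamura (15 Jan 2010) before Tran (10 Sep 2010).
Order: Farouk, Kapoor, Reyes, Eriksen, Tanaka, Nakamura, Tran, Fontaine. So position 7.

7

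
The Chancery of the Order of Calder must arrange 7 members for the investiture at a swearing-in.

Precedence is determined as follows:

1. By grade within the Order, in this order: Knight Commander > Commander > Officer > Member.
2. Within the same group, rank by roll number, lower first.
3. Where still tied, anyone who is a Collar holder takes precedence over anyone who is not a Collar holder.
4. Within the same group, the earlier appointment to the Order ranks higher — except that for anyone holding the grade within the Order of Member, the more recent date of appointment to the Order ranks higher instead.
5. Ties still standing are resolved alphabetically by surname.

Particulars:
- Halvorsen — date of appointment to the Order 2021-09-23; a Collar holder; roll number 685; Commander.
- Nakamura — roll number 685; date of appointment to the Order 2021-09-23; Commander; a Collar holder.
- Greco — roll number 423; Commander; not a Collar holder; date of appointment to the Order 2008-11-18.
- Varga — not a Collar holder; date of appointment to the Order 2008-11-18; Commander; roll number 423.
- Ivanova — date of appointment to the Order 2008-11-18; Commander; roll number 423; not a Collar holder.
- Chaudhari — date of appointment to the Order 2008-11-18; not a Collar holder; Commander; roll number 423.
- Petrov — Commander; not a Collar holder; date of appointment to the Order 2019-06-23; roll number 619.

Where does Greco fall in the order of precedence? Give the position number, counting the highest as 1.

By grade within the Order: Chaudhari, Greco, Ivanova, Varga, Petrov, Halvorsen and Nakamura (Commander).
Among Chaudhari, Greco, Ivanova, Varga, Petrov, Halvorsen and Nakamura, by roll number (lower first): Chaudhari, Greco, Ivanova and Varga (423) before Petrov (619) before Halvorsen and Nakamura (685).
Chaudhari, Greco, Ivanova and Varga are each not a Collar holder, so the next rule applies.
Chaudhari, Greco, Ivanova and Varga all have date of appointment to the Order 2008-11-18, so the next rule applies.
Among Chaudhari, Greco, Ivanova and Varga, alphabetically by surname: Chaudhari before Greco before Ivanova before Varga.
Halvorsen and Nakamura are each a Collar holder, so the next rule applies.
Halvorsen and Nakamura both have date of appointment to the Order 2021-09-23, so the next rule applies.
Among Halvorsen and Nakamura, alphabetically by surname: Halvorsen before Nakamura.
Order: Chaudhari, Greco, Ivanova, Varga, Petrov, Halvorsen, Nakamura. So position 2.

2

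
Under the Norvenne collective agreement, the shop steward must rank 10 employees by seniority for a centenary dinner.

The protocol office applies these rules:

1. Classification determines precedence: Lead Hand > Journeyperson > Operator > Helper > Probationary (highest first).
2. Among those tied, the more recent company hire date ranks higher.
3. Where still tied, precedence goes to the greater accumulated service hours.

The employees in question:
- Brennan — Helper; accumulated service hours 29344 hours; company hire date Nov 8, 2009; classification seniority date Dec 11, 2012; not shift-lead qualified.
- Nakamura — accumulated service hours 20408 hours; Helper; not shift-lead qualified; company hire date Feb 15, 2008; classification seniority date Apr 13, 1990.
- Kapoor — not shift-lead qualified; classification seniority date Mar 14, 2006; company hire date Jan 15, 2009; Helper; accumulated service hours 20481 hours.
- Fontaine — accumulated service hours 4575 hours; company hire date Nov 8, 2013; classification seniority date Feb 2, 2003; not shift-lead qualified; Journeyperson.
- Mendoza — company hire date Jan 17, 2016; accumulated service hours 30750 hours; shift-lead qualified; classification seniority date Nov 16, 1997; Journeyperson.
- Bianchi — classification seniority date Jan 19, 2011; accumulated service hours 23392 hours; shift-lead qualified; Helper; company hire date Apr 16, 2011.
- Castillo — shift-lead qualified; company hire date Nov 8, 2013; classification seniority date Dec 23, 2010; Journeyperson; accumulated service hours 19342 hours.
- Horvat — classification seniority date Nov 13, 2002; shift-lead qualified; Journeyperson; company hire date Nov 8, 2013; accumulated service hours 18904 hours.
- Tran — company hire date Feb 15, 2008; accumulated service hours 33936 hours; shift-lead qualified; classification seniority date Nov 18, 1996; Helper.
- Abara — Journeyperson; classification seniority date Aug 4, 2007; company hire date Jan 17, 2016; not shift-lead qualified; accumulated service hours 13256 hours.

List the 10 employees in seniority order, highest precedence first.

Mendoza, Abara, Castillo, Horvat, Fontaine, Bianchi, Brennan, Kapoor, Tran, Nakamura

By classification: Mendoza, Abara, Castillo, Horvat and Fontaine (Journeyperson); then Bianchi, Brennan, Kapoor, Tran and Nakamura (Helper).
Among Mendoza, Abara, Castillo, Horvat and Fontaine, by company hire date (later first): Mendoza and Abara (Jan 17, 2016) before Castillo, Horvat and Fontaine (Nov 8, 2013).
Among Mendoza and Abara, by accumulated service hours (higher first): Mendoza (30750 hours) before Abara (13256 hours).
Among Castillo, Horvat and Fontaine, by accumulated service hours (higher first): Castillo (19342 hours) before Horvat (18904 hours) before Fontaine (4575 hours).
Among Bianchi, Brennan, Kapoor, Tran and Nakamura, by company hire date (later first): Bianchi (Apr 16, 2011) before Brennan (Nov 8, 2009) before Kapoor (Jan 15, 2009) before Tran and Nakamura (Feb 15, 2008).
Among Tran and Nakamura, by accumulated service hours (higher first): Tran (33936 hours) before Nakamura (20408 hours).
Full order: Mendoza, Abara, Castillo, Horvat, Fontaine, Bianchi, Brennan, Kapoor, Tran, Nakamura.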